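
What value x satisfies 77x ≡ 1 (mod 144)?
101

gcd(77, 144) = 1, so the inverse exists.
Extended Euclidean algorithm on (144, 77):
144 = 1 × 77 + 67  ⟹  67 = (1)·144 + (-1)·77
77 = 1 × 67 + 10  ⟹  10 = (-1)·144 + (2)·77
67 = 6 × 10 + 7  ⟹  7 = (7)·144 + (-13)·77
10 = 1 × 7 + 3  ⟹  3 = (-8)·144 + (15)·77
7 = 2 × 3 + 1  ⟹  1 = (23)·144 + (-43)·77
So (-43)·77 ≡ 1 (mod 144), i.e. 77^(-1) ≡ -43 ≡ 101 (mod 144).
Check: 77 × 101 = 7777 ≡ 1 (mod 144)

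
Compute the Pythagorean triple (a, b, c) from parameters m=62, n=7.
(3795, 868, 3893)

Euclid's formula: a = m² - n², b = 2mn, c = m² + n²
m = 62, n = 7
a = 62² - 7² = 3844 - 49 = 3795
b = 2 × 62 × 7 = 868
c = 62² + 7² = 3844 + 49 = 3893
Verification: 3795² + 868² = 14402025 + 753424 = 15155449 = 3893² ✓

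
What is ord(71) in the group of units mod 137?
136

137 is prime, so ord(71) divides φ(137) = 136.
Divisors of 136: 1, 2, 4, 8, 17, 34, 68, 136.
Repeated squaring: 71^1 ≡ 71, 71^2 ≡ 109, 71^4 ≡ 99, 71^8 ≡ 74, 71^16 ≡ 133, 71^32 ≡ 16, 71^64 ≡ 119, 71^128 ≡ 50 (mod 137).
Test 71^d mod 137 for each divisor d in increasing order:
71^1 ≡ 71
71^2 ≡ 109
71^4 ≡ 99
71^8 ≡ 74
71^17 = 71^16·71^1 ≡ 127
71^34 = 71^32·71^2 ≡ 100
71^68 = 71^64·71^4 ≡ 136
71^136 = 71^128·71^8 ≡ 1  ← first divisor giving 1
The order is 136.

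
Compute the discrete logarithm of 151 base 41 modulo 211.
66

Baby-step giant-step with step n = ⌈√211⌉ = 15.
Baby steps 41^j mod 211 (j:value) for j=0..14: 0:1, 1:41, 2:204, 3:135, 4:49, 5:110, 6:79, 7:74, 8:80, 9:115, 10:73, 11:39, 12:122, 13:149, 14:201.
Giant-step multiplier: 41^(-15) ≡ 41^(210-15) = 41^195 ≡ 88 (mod 211).
Giant steps γ_i = 151·88^i mod 211: γ_0=151, γ_1=206, γ_2=193, γ_3=104, γ_4=79 (in table at j=6).
x = i·n + j = 4·15 + 6 = 66.
Check: 41^66 ≡ 151 (mod 211).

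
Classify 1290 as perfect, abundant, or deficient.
abundant

Proper divisors of 1290: sum = 1 + 2 + 3 + 5 + 6 + 10 + 15 + 30 + 43 + 86 + 129 + 215 + 258 + 430 + 645 = 1878
Since 1878 > 1290, 1290 is abundant.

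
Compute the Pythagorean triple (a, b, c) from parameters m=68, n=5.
(4599, 680, 4649)

Euclid's formula: a = m² - n², b = 2mn, c = m² + n²
m = 68, n = 5
a = 68² - 5² = 4624 - 25 = 4599
b = 2 × 68 × 5 = 680
c = 68² + 5² = 4624 + 25 = 4649
Verification: 4599² + 680² = 21150801 + 462400 = 21613201 = 4649² ✓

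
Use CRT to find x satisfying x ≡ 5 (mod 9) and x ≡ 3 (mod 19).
41

Using Chinese Remainder Theorem:
M = 9 × 19 = 171
M1 = 19, M2 = 9
y1 = 19^(-1) mod 9 = 1
y2 = 9^(-1) mod 19 = 17
x = (5×19×1 + 3×9×17) mod 171 = 41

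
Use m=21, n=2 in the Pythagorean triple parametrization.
(437, 84, 445)

Euclid's formula: a = m² - n², b = 2mn, c = m² + n²
m = 21, n = 2
a = 21² - 2² = 441 - 4 = 437
b = 2 × 21 × 2 = 84
c = 21² + 2² = 441 + 4 = 445
Verification: 437² + 84² = 190969 + 7056 = 198025 = 445² ✓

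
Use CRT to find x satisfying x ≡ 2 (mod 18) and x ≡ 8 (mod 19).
236

Using Chinese Remainder Theorem:
M = 18 × 19 = 342
M1 = 19, M2 = 18
y1 = 19^(-1) mod 18 = 1
y2 = 18^(-1) mod 19 = 18
x = (2×19×1 + 8×18×18) mod 342 = 236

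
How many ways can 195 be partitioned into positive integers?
2580840212973

p(n) counts ways to write n as a sum of positive integers (order ignored).
Euler's pentagonal recurrence: p(k) = p(k-1) + p(k-2) - p(k-5) - p(k-7) + p(k-12) + p(k-15) - ... (offsets j(3j∓1)/2, signs ++--, p(0)=1, p(<0)=0).
DP table for k = 0..194: p(0)=1, p(1)=1, p(2)=2, p(3)=3, p(4)=5, p(5)=7, p(6)=11, p(7)=15, p(8)=22, p(9)=30, p(10)=42, p(11)=56, p(12)=77, p(13)=101, p(14)=135, p(15)=176, p(16)=231, p(17)=297, p(18)=385, p(19)=490, p(20)=627, p(21)=792, p(22)=1002, p(23)=1255, p(24)=1575, p(25)=1958, p(26)=2436, p(27)=3010, p(28)=3718, p(29)=4565, p(30)=5604, p(31)=6842, p(32)=8349, p(33)=10143, p(34)=12310, p(35)=14883, p(36)=17977, p(37)=21637, p(38)=26015, p(39)=31185, p(40)=37338, p(41)=44583, p(42)=53174, p(43)=63261, p(44)=75175, p(45)=89134, p(46)=105558, p(47)=124754, p(48)=147273, p(49)=173525, p(50)=204226, p(51)=239943, p(52)=281589, p(53)=329931, p(54)=386155, p(55)=451276, p(56)=526823, p(57)=614154, p(58)=715220, p(59)=831820, p(60)=966467, p(61)=1121505, p(62)=1300156, p(63)=1505499, p(64)=1741630, p(65)=2012558, p(66)=2323520, p(67)=2679689, p(68)=3087735, p(69)=3554345, p(70)=4087968, p(71)=4697205, p(72)=5392783, p(73)=6185689, p(74)=7089500, p(75)=8118264, p(76)=9289091, p(77)=10619863, p(78)=12132164, p(79)=13848650, p(80)=15796476, p(81)=18004327, p(82)=20506255, p(83)=23338469, p(84)=26543660, p(85)=30167357, p(86)=34262962, p(87)=38887673, p(88)=44108109, p(89)=49995925, p(90)=56634173, p(91)=64112359, p(92)=72533807, p(93)=82010177, p(94)=92669720, p(95)=104651419, p(96)=118114304, p(97)=133230930, p(98)=150198136, p(99)=169229875, p(100)=190569292, p(101)=214481126, p(102)=241265379, p(103)=271248950, p(104)=304801365, p(105)=342325709, p(106)=384276336, p(107)=431149389, p(108)=483502844, p(109)=541946240, p(110)=607163746, p(111)=679903203, p(112)=761002156, p(113)=851376628, p(114)=952050665, p(115)=1064144451, p(116)=1188908248, p(117)=1327710076, p(118)=1482074143, p(119)=1653668665, p(120)=1844349560, p(121)=2056148051, p(122)=2291320912, p(123)=2552338241, p(124)=2841940500, p(125)=3163127352, p(126)=3519222692, p(127)=3913864295, p(128)=4351078600, p(129)=4835271870, p(130)=5371315400, p(131)=5964539504, p(132)=6620830889, p(133)=7346629512, p(134)=8149040695, p(135)=9035836076, p(136)=10015581680, p(137)=11097645016, p(138)=12292341831, p(139)=13610949895, p(140)=15065878135, p(141)=16670689208, p(142)=18440293320, p(143)=20390982757, p(144)=22540654445, p(145)=24908858009, p(146)=27517052599, p(147)=30388671978, p(148)=33549419497, p(149)=37027355200, p(150)=40853235313, p(151)=45060624582, p(152)=49686288421, p(153)=54770336324, p(154)=60356673280, p(155)=66493182097, p(156)=73232243759, p(157)=80630964769, p(158)=88751778802, p(159)=97662728555, p(160)=107438159466, p(161)=118159068427, p(162)=129913904637, p(163)=142798995930, p(164)=156919475295, p(165)=172389800255, p(166)=189334822579, p(167)=207890420102, p(168)=228204732751, p(169)=250438925115, p(170)=274768617130, p(171)=301384802048, p(172)=330495499613, p(173)=362326859895, p(174)=397125074750, p(175)=435157697830, p(176)=476715857290, p(177)=522115831195, p(178)=571701605655, p(179)=625846753120, p(180)=684957390936, p(181)=749474411781, p(182)=819876908323, p(183)=896684817527, p(184)=980462880430, p(185)=1071823774337, p(186)=1171432692373, p(187)=1280011042268, p(188)=1398341745571, p(189)=1527273599625, p(190)=1667727404093, p(191)=1820701100652, p(192)=1987276856363, p(193)=2168627105469, p(194)=2366022741845.
Final step: p(195) = p(194) + p(193) - p(190) - p(188) + p(183) + p(180) - p(173) - p(169) + p(160) + p(155) - p(144) - p(138) + p(125) + p(118) - p(103) - p(95) + p(78) + p(69) - p(50) - p(40) + p(19) + p(8)
= 2366022741845 + 2168627105469 - 1667727404093 - 1398341745571 + 896684817527 + 684957390936 - 362326859895 - 250438925115 + 107438159466 + 66493182097 - 22540654445 - 12292341831 + 3163127352 + 1482074143 - 271248950 - 104651419 + 12132164 + 3554345 - 204226 - 37338 + 490 + 22
= 2580840212973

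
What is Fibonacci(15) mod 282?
46

Matrix identity: Q^n = [[F_(n+1), F_n], [F_n, F_(n-1)]] with Q = [[1,1],[1,0]].
n = 15 = 1111₂. Square-and-multiply, entries mod 282:
Q^1 = [[1,1],[1,0]]
Q^3 = (Q^1)²·Q = [[3,2],[2,1]]
Q^7 = (Q^3)²·Q = [[21,13],[13,8]]
Q^15 = (Q^7)²·Q = [[141,46],[46,95]]
F_15 mod 282 = Q^15[0][1] = 46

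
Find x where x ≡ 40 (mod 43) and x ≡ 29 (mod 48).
1373

Using Chinese Remainder Theorem:
M = 43 × 48 = 2064
M1 = 48, M2 = 43
y1 = 48^(-1) mod 43 = 26
y2 = 43^(-1) mod 48 = 19
x = (40×48×26 + 29×43×19) mod 2064 = 1373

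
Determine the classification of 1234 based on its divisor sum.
deficient

Proper divisors of 1234: sum = 1 + 2 + 617 = 620
Since 620 < 1234, 1234 is deficient.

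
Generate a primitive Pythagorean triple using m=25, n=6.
(589, 300, 661)

Euclid's formula: a = m² - n², b = 2mn, c = m² + n²
m = 25, n = 6
a = 25² - 6² = 625 - 36 = 589
b = 2 × 25 × 6 = 300
c = 25² + 6² = 625 + 36 = 661
Verification: 589² + 300² = 346921 + 90000 = 436921 = 661² ✓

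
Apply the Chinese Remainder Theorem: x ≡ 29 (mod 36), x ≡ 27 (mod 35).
1217

Using Chinese Remainder Theorem:
M = 36 × 35 = 1260
M1 = 35, M2 = 36
y1 = 35^(-1) mod 36 = 35
y2 = 36^(-1) mod 35 = 1
x = (29×35×35 + 27×36×1) mod 1260 = 1217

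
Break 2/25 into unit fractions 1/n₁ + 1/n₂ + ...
1/13 + 1/325

Greedy algorithm:
2/25: ceiling(25/2) = 13, use 1/13
1/325: ceiling(325/1) = 325, use 1/325
Result: 2/25 = 1/13 + 1/325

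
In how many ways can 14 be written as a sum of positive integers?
135

p(n) counts ways to write n as a sum of positive integers (order ignored).
Euler's pentagonal recurrence: p(k) = p(k-1) + p(k-2) - p(k-5) - p(k-7) + p(k-12) + p(k-15) - ... (offsets j(3j∓1)/2, signs ++--, p(0)=1, p(<0)=0).
DP table for k = 0..13: p(0)=1, p(1)=1, p(2)=2, p(3)=3, p(4)=5, p(5)=7, p(6)=11, p(7)=15, p(8)=22, p(9)=30, p(10)=42, p(11)=56, p(12)=77, p(13)=101.
Final step: p(14) = p(13) + p(12) - p(9) - p(7) + p(2)
= 101 + 77 - 30 - 15 + 2
= 135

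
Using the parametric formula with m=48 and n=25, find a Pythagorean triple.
(1679, 2400, 2929)

Euclid's formula: a = m² - n², b = 2mn, c = m² + n²
m = 48, n = 25
a = 48² - 25² = 2304 - 625 = 1679
b = 2 × 48 × 25 = 2400
c = 48² + 25² = 2304 + 625 = 2929
Verification: 1679² + 2400² = 2819041 + 5760000 = 8579041 = 2929² ✓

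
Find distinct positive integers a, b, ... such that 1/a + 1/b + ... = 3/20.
1/7 + 1/140

Greedy algorithm:
3/20: ceiling(20/3) = 7, use 1/7
1/140: ceiling(140/1) = 140, use 1/140
Result: 3/20 = 1/7 + 1/140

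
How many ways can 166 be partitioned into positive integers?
189334822579

p(n) counts ways to write n as a sum of positive integers (order ignored).
Euler's pentagonal recurrence: p(k) = p(k-1) + p(k-2) - p(k-5) - p(k-7) + p(k-12) + p(k-15) - ... (offsets j(3j∓1)/2, signs ++--, p(0)=1, p(<0)=0).
DP table for k = 0..165: p(0)=1, p(1)=1, p(2)=2, p(3)=3, p(4)=5, p(5)=7, p(6)=11, p(7)=15, p(8)=22, p(9)=30, p(10)=42, p(11)=56, p(12)=77, p(13)=101, p(14)=135, p(15)=176, p(16)=231, p(17)=297, p(18)=385, p(19)=490, p(20)=627, p(21)=792, p(22)=1002, p(23)=1255, p(24)=1575, p(25)=1958, p(26)=2436, p(27)=3010, p(28)=3718, p(29)=4565, p(30)=5604, p(31)=6842, p(32)=8349, p(33)=10143, p(34)=12310, p(35)=14883, p(36)=17977, p(37)=21637, p(38)=26015, p(39)=31185, p(40)=37338, p(41)=44583, p(42)=53174, p(43)=63261, p(44)=75175, p(45)=89134, p(46)=105558, p(47)=124754, p(48)=147273, p(49)=173525, p(50)=204226, p(51)=239943, p(52)=281589, p(53)=329931, p(54)=386155, p(55)=451276, p(56)=526823, p(57)=614154, p(58)=715220, p(59)=831820, p(60)=966467, p(61)=1121505, p(62)=1300156, p(63)=1505499, p(64)=1741630, p(65)=2012558, p(66)=2323520, p(67)=2679689, p(68)=3087735, p(69)=3554345, p(70)=4087968, p(71)=4697205, p(72)=5392783, p(73)=6185689, p(74)=7089500, p(75)=8118264, p(76)=9289091, p(77)=10619863, p(78)=12132164, p(79)=13848650, p(80)=15796476, p(81)=18004327, p(82)=20506255, p(83)=23338469, p(84)=26543660, p(85)=30167357, p(86)=34262962, p(87)=38887673, p(88)=44108109, p(89)=49995925, p(90)=56634173, p(91)=64112359, p(92)=72533807, p(93)=82010177, p(94)=92669720, p(95)=104651419, p(96)=118114304, p(97)=133230930, p(98)=150198136, p(99)=169229875, p(100)=190569292, p(101)=214481126, p(102)=241265379, p(103)=271248950, p(104)=304801365, p(105)=342325709, p(106)=384276336, p(107)=431149389, p(108)=483502844, p(109)=541946240, p(110)=607163746, p(111)=679903203, p(112)=761002156, p(113)=851376628, p(114)=952050665, p(115)=1064144451, p(116)=1188908248, p(117)=1327710076, p(118)=1482074143, p(119)=1653668665, p(120)=1844349560, p(121)=2056148051, p(122)=2291320912, p(123)=2552338241, p(124)=2841940500, p(125)=3163127352, p(126)=3519222692, p(127)=3913864295, p(128)=4351078600, p(129)=4835271870, p(130)=5371315400, p(131)=5964539504, p(132)=6620830889, p(133)=7346629512, p(134)=8149040695, p(135)=9035836076, p(136)=10015581680, p(137)=11097645016, p(138)=12292341831, p(139)=13610949895, p(140)=15065878135, p(141)=16670689208, p(142)=18440293320, p(143)=20390982757, p(144)=22540654445, p(145)=24908858009, p(146)=27517052599, p(147)=30388671978, p(148)=33549419497, p(149)=37027355200, p(150)=40853235313, p(151)=45060624582, p(152)=49686288421, p(153)=54770336324, p(154)=60356673280, p(155)=66493182097, p(156)=73232243759, p(157)=80630964769, p(158)=88751778802, p(159)=97662728555, p(160)=107438159466, p(161)=118159068427, p(162)=129913904637, p(163)=142798995930, p(164)=156919475295, p(165)=172389800255.
Final step: p(166) = p(165) + p(164) - p(161) - p(159) + p(154) + p(151) - p(144) - p(140) + p(131) + p(126) - p(115) - p(109) + p(96) + p(89) - p(74) - p(66) + p(49) + p(40) - p(21) - p(11)
= 172389800255 + 156919475295 - 118159068427 - 97662728555 + 60356673280 + 45060624582 - 22540654445 - 15065878135 + 5964539504 + 3519222692 - 1064144451 - 541946240 + 118114304 + 49995925 - 7089500 - 2323520 + 173525 + 37338 - 792 - 56
= 189334822579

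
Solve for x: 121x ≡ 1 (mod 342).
277

gcd(121, 342) = 1, so the inverse exists.
Extended Euclidean algorithm on (342, 121):
342 = 2 × 121 + 100  ⟹  100 = (1)·342 + (-2)·121
121 = 1 × 100 + 21  ⟹  21 = (-1)·342 + (3)·121
100 = 4 × 21 + 16  ⟹  16 = (5)·342 + (-14)·121
21 = 1 × 16 + 5  ⟹  5 = (-6)·342 + (17)·121
16 = 3 × 5 + 1  ⟹  1 = (23)·342 + (-65)·121
So (-65)·121 ≡ 1 (mod 342), i.e. 121^(-1) ≡ -65 ≡ 277 (mod 342).
Check: 121 × 277 = 33517 ≡ 1 (mod 342)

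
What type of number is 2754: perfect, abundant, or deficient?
abundant

Proper divisors of 2754: sum = 1 + 2 + 3 + 6 + 9 + 17 + 18 + 27 + ... + 306 + 459 + 918 + 1377 (19 divisors) = 3780
Since 3780 > 2754, 2754 is abundant.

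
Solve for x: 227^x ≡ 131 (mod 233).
4

Baby-step giant-step with step n = ⌈√233⌉ = 16.
Baby steps 227^j mod 233 (j:value) for j=0..15: 0:1, 1:227, 2:36, 3:17, 4:131, 5:146, 6:56, 7:130, 8:152, 9:20, 10:113, 11:21, 12:107, 13:57, 14:124, 15:188.
h = 131 is already in the table at j=4, so x = 4.
Check: 227^4 ≡ 131 (mod 233).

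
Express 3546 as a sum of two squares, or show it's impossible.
39² + 45² (a=39, b=45)

Factorization: 3546 = 2 × 3^2 × 197
By Fermat: n is sum of two squares iff every prime p ≡ 3 (mod 4) appears to even power.
All primes ≡ 3 (mod 4) appear to even power.
Search a = 0, 1, 2, … for 3546 - a² a perfect square: first hit at a = 39: 3546 - 1521 = 2025 = 45².
3546 = 39² + 45² = 1521 + 2025 ✓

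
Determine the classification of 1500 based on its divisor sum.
abundant

Proper divisors of 1500: sum = 1 + 2 + 3 + 4 + 5 + 6 + 10 + 12 + ... + 300 + 375 + 500 + 750 (23 divisors) = 2868
Since 2868 > 1500, 1500 is abundant.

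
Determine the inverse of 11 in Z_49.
9

gcd(11, 49) = 1, so the inverse exists.
Extended Euclidean algorithm on (49, 11):
49 = 4 × 11 + 5  ⟹  5 = (1)·49 + (-4)·11
11 = 2 × 5 + 1  ⟹  1 = (-2)·49 + (9)·11
So (9)·11 ≡ 1 (mod 49), i.e. 11^(-1) ≡ 9 (mod 49).
Check: 11 × 9 = 99 ≡ 1 (mod 49)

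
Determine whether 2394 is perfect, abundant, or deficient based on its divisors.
abundant

Proper divisors of 2394: sum = 1 + 2 + 3 + 6 + 7 + 9 + 14 + 18 + ... + 342 + 399 + 798 + 1197 (23 divisors) = 3846
Since 3846 > 2394, 2394 is abundant.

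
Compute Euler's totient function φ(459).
288

459 = 3^3 × 17
φ(n) = n × ∏(1 - 1/p) for each prime p dividing n
φ(459) = 459 × (1 - 1/3) × (1 - 1/17) = 288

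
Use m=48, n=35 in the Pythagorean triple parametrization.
(1079, 3360, 3529)

Euclid's formula: a = m² - n², b = 2mn, c = m² + n²
m = 48, n = 35
a = 48² - 35² = 2304 - 1225 = 1079
b = 2 × 48 × 35 = 3360
c = 48² + 35² = 2304 + 1225 = 3529
Verification: 1079² + 3360² = 1164241 + 11289600 = 12453841 = 3529² ✓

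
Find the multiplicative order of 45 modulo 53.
52

53 is prime, so ord(45) divides φ(53) = 52.
Divisors of 52: 1, 2, 4, 13, 26, 52.
Repeated squaring: 45^1 ≡ 45, 45^2 ≡ 11, 45^4 ≡ 15, 45^8 ≡ 13, 45^16 ≡ 10, 45^32 ≡ 47 (mod 53).
Test 45^d mod 53 for each divisor d in increasing order:
45^1 ≡ 45
45^2 ≡ 11
45^4 ≡ 15
45^13 = 45^8·45^4·45^1 ≡ 30
45^26 = 45^16·45^8·45^2 ≡ 52
45^52 = 45^32·45^16·45^4 ≡ 1  ← first divisor giving 1
The order is 52.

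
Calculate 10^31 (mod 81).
37

Repeated squaring. Binary of 31 = 11111.
10^1 ≡ 10 (mod 81); 10^2 ≡ 19 (mod 81); 10^4 ≡ 37 (mod 81); 10^8 ≡ 73 (mod 81); 10^16 ≡ 64 (mod 81)
10^31 = 10^1 × 10^2 × 10^4 × 10^8 × 10^16 ≡ 37 (mod 81)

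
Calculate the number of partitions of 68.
3087735

p(n) counts ways to write n as a sum of positive integers (order ignored).
Euler's pentagonal recurrence: p(k) = p(k-1) + p(k-2) - p(k-5) - p(k-7) + p(k-12) + p(k-15) - ... (offsets j(3j∓1)/2, signs ++--, p(0)=1, p(<0)=0).
DP table for k = 0..67: p(0)=1, p(1)=1, p(2)=2, p(3)=3, p(4)=5, p(5)=7, p(6)=11, p(7)=15, p(8)=22, p(9)=30, p(10)=42, p(11)=56, p(12)=77, p(13)=101, p(14)=135, p(15)=176, p(16)=231, p(17)=297, p(18)=385, p(19)=490, p(20)=627, p(21)=792, p(22)=1002, p(23)=1255, p(24)=1575, p(25)=1958, p(26)=2436, p(27)=3010, p(28)=3718, p(29)=4565, p(30)=5604, p(31)=6842, p(32)=8349, p(33)=10143, p(34)=12310, p(35)=14883, p(36)=17977, p(37)=21637, p(38)=26015, p(39)=31185, p(40)=37338, p(41)=44583, p(42)=53174, p(43)=63261, p(44)=75175, p(45)=89134, p(46)=105558, p(47)=124754, p(48)=147273, p(49)=173525, p(50)=204226, p(51)=239943, p(52)=281589, p(53)=329931, p(54)=386155, p(55)=451276, p(56)=526823, p(57)=614154, p(58)=715220, p(59)=831820, p(60)=966467, p(61)=1121505, p(62)=1300156, p(63)=1505499, p(64)=1741630, p(65)=2012558, p(66)=2323520, p(67)=2679689.
Final step: p(68) = p(67) + p(66) - p(63) - p(61) + p(56) + p(53) - p(46) - p(42) + p(33) + p(28) - p(17) - p(11)
= 2679689 + 2323520 - 1505499 - 1121505 + 526823 + 329931 - 105558 - 53174 + 10143 + 3718 - 297 - 56
= 3087735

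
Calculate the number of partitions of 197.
3068829878530

p(n) counts ways to write n as a sum of positive integers (order ignored).
Euler's pentagonal recurrence: p(k) = p(k-1) + p(k-2) - p(k-5) - p(k-7) + p(k-12) + p(k-15) - ... (offsets j(3j∓1)/2, signs ++--, p(0)=1, p(<0)=0).
DP table for k = 0..196: p(0)=1, p(1)=1, p(2)=2, p(3)=3, p(4)=5, p(5)=7, p(6)=11, p(7)=15, p(8)=22, p(9)=30, p(10)=42, p(11)=56, p(12)=77, p(13)=101, p(14)=135, p(15)=176, p(16)=231, p(17)=297, p(18)=385, p(19)=490, p(20)=627, p(21)=792, p(22)=1002, p(23)=1255, p(24)=1575, p(25)=1958, p(26)=2436, p(27)=3010, p(28)=3718, p(29)=4565, p(30)=5604, p(31)=6842, p(32)=8349, p(33)=10143, p(34)=12310, p(35)=14883, p(36)=17977, p(37)=21637, p(38)=26015, p(39)=31185, p(40)=37338, p(41)=44583, p(42)=53174, p(43)=63261, p(44)=75175, p(45)=89134, p(46)=105558, p(47)=124754, p(48)=147273, p(49)=173525, p(50)=204226, p(51)=239943, p(52)=281589, p(53)=329931, p(54)=386155, p(55)=451276, p(56)=526823, p(57)=614154, p(58)=715220, p(59)=831820, p(60)=966467, p(61)=1121505, p(62)=1300156, p(63)=1505499, p(64)=1741630, p(65)=2012558, p(66)=2323520, p(67)=2679689, p(68)=3087735, p(69)=3554345, p(70)=4087968, p(71)=4697205, p(72)=5392783, p(73)=6185689, p(74)=7089500, p(75)=8118264, p(76)=9289091, p(77)=10619863, p(78)=12132164, p(79)=13848650, p(80)=15796476, p(81)=18004327, p(82)=20506255, p(83)=23338469, p(84)=26543660, p(85)=30167357, p(86)=34262962, p(87)=38887673, p(88)=44108109, p(89)=49995925, p(90)=56634173, p(91)=64112359, p(92)=72533807, p(93)=82010177, p(94)=92669720, p(95)=104651419, p(96)=118114304, p(97)=133230930, p(98)=150198136, p(99)=169229875, p(100)=190569292, p(101)=214481126, p(102)=241265379, p(103)=271248950, p(104)=304801365, p(105)=342325709, p(106)=384276336, p(107)=431149389, p(108)=483502844, p(109)=541946240, p(110)=607163746, p(111)=679903203, p(112)=761002156, p(113)=851376628, p(114)=952050665, p(115)=1064144451, p(116)=1188908248, p(117)=1327710076, p(118)=1482074143, p(119)=1653668665, p(120)=1844349560, p(121)=2056148051, p(122)=2291320912, p(123)=2552338241, p(124)=2841940500, p(125)=3163127352, p(126)=3519222692, p(127)=3913864295, p(128)=4351078600, p(129)=4835271870, p(130)=5371315400, p(131)=5964539504, p(132)=6620830889, p(133)=7346629512, p(134)=8149040695, p(135)=9035836076, p(136)=10015581680, p(137)=11097645016, p(138)=12292341831, p(139)=13610949895, p(140)=15065878135, p(141)=16670689208, p(142)=18440293320, p(143)=20390982757, p(144)=22540654445, p(145)=24908858009, p(146)=27517052599, p(147)=30388671978, p(148)=33549419497, p(149)=37027355200, p(150)=40853235313, p(151)=45060624582, p(152)=49686288421, p(153)=54770336324, p(154)=60356673280, p(155)=66493182097, p(156)=73232243759, p(157)=80630964769, p(158)=88751778802, p(159)=97662728555, p(160)=107438159466, p(161)=118159068427, p(162)=129913904637, p(163)=142798995930, p(164)=156919475295, p(165)=172389800255, p(166)=189334822579, p(167)=207890420102, p(168)=228204732751, p(169)=250438925115, p(170)=274768617130, p(171)=301384802048, p(172)=330495499613, p(173)=362326859895, p(174)=397125074750, p(175)=435157697830, p(176)=476715857290, p(177)=522115831195, p(178)=571701605655, p(179)=625846753120, p(180)=684957390936, p(181)=749474411781, p(182)=819876908323, p(183)=896684817527, p(184)=980462880430, p(185)=1071823774337, p(186)=1171432692373, p(187)=1280011042268, p(188)=1398341745571, p(189)=1527273599625, p(190)=1667727404093, p(191)=1820701100652, p(192)=1987276856363, p(193)=2168627105469, p(194)=2366022741845, p(195)=2580840212973, p(196)=2814570987591.
Final step: p(197) = p(196) + p(195) - p(192) - p(190) + p(185) + p(182) - p(175) - p(171) + p(162) + p(157) - p(146) - p(140) + p(127) + p(120) - p(105) - p(97) + p(80) + p(71) - p(52) - p(42) + p(21) + p(10)
= 2814570987591 + 2580840212973 - 1987276856363 - 1667727404093 + 1071823774337 + 819876908323 - 435157697830 - 301384802048 + 129913904637 + 80630964769 - 27517052599 - 15065878135 + 3913864295 + 1844349560 - 342325709 - 133230930 + 15796476 + 4697205 - 281589 - 53174 + 792 + 42
= 3068829878530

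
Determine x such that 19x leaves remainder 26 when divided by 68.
x ≡ 30 (mod 68)

gcd(19, 68) = 1, which divides 26, so solutions exist.
Find 19^(-1) mod 68 by the extended Euclidean algorithm:
68 = 3 × 19 + 11  ⟹  11 = (1)·68 + (-3)·19
19 = 1 × 11 + 8  ⟹  8 = (-1)·68 + (4)·19
11 = 1 × 8 + 3  ⟹  3 = (2)·68 + (-7)·19
8 = 2 × 3 + 2  ⟹  2 = (-5)·68 + (18)·19
3 = 1 × 2 + 1  ⟹  1 = (7)·68 + (-25)·19
So (-25)·19 ≡ 1 (mod 68), i.e. 19^(-1) ≡ -25 ≡ 43 (mod 68).
x ≡ 43 × 26 = 1118 ≡ 30 (mod 68).
Check: 19 × 30 = 570 ≡ 26 (mod 68).
Unique solution: x ≡ 30 (mod 68)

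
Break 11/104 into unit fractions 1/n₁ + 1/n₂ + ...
1/10 + 1/174 + 1/45240

Greedy algorithm:
11/104: ceiling(104/11) = 10, use 1/10
3/520: ceiling(520/3) = 174, use 1/174
1/45240: ceiling(45240/1) = 45240, use 1/45240
Result: 11/104 = 1/10 + 1/174 + 1/45240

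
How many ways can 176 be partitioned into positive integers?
476715857290

p(n) counts ways to write n as a sum of positive integers (order ignored).
Euler's pentagonal recurrence: p(k) = p(k-1) + p(k-2) - p(k-5) - p(k-7) + p(k-12) + p(k-15) - ... (offsets j(3j∓1)/2, signs ++--, p(0)=1, p(<0)=0).
DP table for k = 0..175: p(0)=1, p(1)=1, p(2)=2, p(3)=3, p(4)=5, p(5)=7, p(6)=11, p(7)=15, p(8)=22, p(9)=30, p(10)=42, p(11)=56, p(12)=77, p(13)=101, p(14)=135, p(15)=176, p(16)=231, p(17)=297, p(18)=385, p(19)=490, p(20)=627, p(21)=792, p(22)=1002, p(23)=1255, p(24)=1575, p(25)=1958, p(26)=2436, p(27)=3010, p(28)=3718, p(29)=4565, p(30)=5604, p(31)=6842, p(32)=8349, p(33)=10143, p(34)=12310, p(35)=14883, p(36)=17977, p(37)=21637, p(38)=26015, p(39)=31185, p(40)=37338, p(41)=44583, p(42)=53174, p(43)=63261, p(44)=75175, p(45)=89134, p(46)=105558, p(47)=124754, p(48)=147273, p(49)=173525, p(50)=204226, p(51)=239943, p(52)=281589, p(53)=329931, p(54)=386155, p(55)=451276, p(56)=526823, p(57)=614154, p(58)=715220, p(59)=831820, p(60)=966467, p(61)=1121505, p(62)=1300156, p(63)=1505499, p(64)=1741630, p(65)=2012558, p(66)=2323520, p(67)=2679689, p(68)=3087735, p(69)=3554345, p(70)=4087968, p(71)=4697205, p(72)=5392783, p(73)=6185689, p(74)=7089500, p(75)=8118264, p(76)=9289091, p(77)=10619863, p(78)=12132164, p(79)=13848650, p(80)=15796476, p(81)=18004327, p(82)=20506255, p(83)=23338469, p(84)=26543660, p(85)=30167357, p(86)=34262962, p(87)=38887673, p(88)=44108109, p(89)=49995925, p(90)=56634173, p(91)=64112359, p(92)=72533807, p(93)=82010177, p(94)=92669720, p(95)=104651419, p(96)=118114304, p(97)=133230930, p(98)=150198136, p(99)=169229875, p(100)=190569292, p(101)=214481126, p(102)=241265379, p(103)=271248950, p(104)=304801365, p(105)=342325709, p(106)=384276336, p(107)=431149389, p(108)=483502844, p(109)=541946240, p(110)=607163746, p(111)=679903203, p(112)=761002156, p(113)=851376628, p(114)=952050665, p(115)=1064144451, p(116)=1188908248, p(117)=1327710076, p(118)=1482074143, p(119)=1653668665, p(120)=1844349560, p(121)=2056148051, p(122)=2291320912, p(123)=2552338241, p(124)=2841940500, p(125)=3163127352, p(126)=3519222692, p(127)=3913864295, p(128)=4351078600, p(129)=4835271870, p(130)=5371315400, p(131)=5964539504, p(132)=6620830889, p(133)=7346629512, p(134)=8149040695, p(135)=9035836076, p(136)=10015581680, p(137)=11097645016, p(138)=12292341831, p(139)=13610949895, p(140)=15065878135, p(141)=16670689208, p(142)=18440293320, p(143)=20390982757, p(144)=22540654445, p(145)=24908858009, p(146)=27517052599, p(147)=30388671978, p(148)=33549419497, p(149)=37027355200, p(150)=40853235313, p(151)=45060624582, p(152)=49686288421, p(153)=54770336324, p(154)=60356673280, p(155)=66493182097, p(156)=73232243759, p(157)=80630964769, p(158)=88751778802, p(159)=97662728555, p(160)=107438159466, p(161)=118159068427, p(162)=129913904637, p(163)=142798995930, p(164)=156919475295, p(165)=172389800255, p(166)=189334822579, p(167)=207890420102, p(168)=228204732751, p(169)=250438925115, p(170)=274768617130, p(171)=301384802048, p(172)=330495499613, p(173)=362326859895, p(174)=397125074750, p(175)=435157697830.
Final step: p(176) = p(175) + p(174) - p(171) - p(169) + p(164) + p(161) - p(154) - p(150) + p(141) + p(136) - p(125) - p(119) + p(106) + p(99) - p(84) - p(76) + p(59) + p(50) - p(31) - p(21) + p(0)
= 435157697830 + 397125074750 - 301384802048 - 250438925115 + 156919475295 + 118159068427 - 60356673280 - 40853235313 + 16670689208 + 10015581680 - 3163127352 - 1653668665 + 384276336 + 169229875 - 26543660 - 9289091 + 831820 + 204226 - 6842 - 792 + 1
= 476715857290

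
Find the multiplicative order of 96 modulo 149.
37

149 is prime, so ord(96) divides φ(149) = 148.
Divisors of 148: 1, 2, 4, 37, 74, 148.
Repeated squaring: 96^1 ≡ 96, 96^2 ≡ 127, 96^4 ≡ 37, 96^8 ≡ 28, 96^16 ≡ 39, 96^32 ≡ 31, 96^64 ≡ 67, 96^128 ≡ 19 (mod 149).
Test 96^d mod 149 for each divisor d in increasing order:
96^1 ≡ 96
96^2 ≡ 127
96^4 ≡ 37
96^37 = 96^32·96^4·96^1 ≡ 1  ← first divisor giving 1
The order is 37.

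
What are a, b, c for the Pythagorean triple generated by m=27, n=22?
(245, 1188, 1213)

Euclid's formula: a = m² - n², b = 2mn, c = m² + n²
m = 27, n = 22
a = 27² - 22² = 729 - 484 = 245
b = 2 × 27 × 22 = 1188
c = 27² + 22² = 729 + 484 = 1213
Verification: 245² + 1188² = 60025 + 1411344 = 1471369 = 1213² ✓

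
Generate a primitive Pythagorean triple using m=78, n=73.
(755, 11388, 11413)

Euclid's formula: a = m² - n², b = 2mn, c = m² + n²
m = 78, n = 73
a = 78² - 73² = 6084 - 5329 = 755
b = 2 × 78 × 73 = 11388
c = 78² + 73² = 6084 + 5329 = 11413
Verification: 755² + 11388² = 570025 + 129686544 = 130256569 = 11413² ✓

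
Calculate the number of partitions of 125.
3163127352

p(n) counts ways to write n as a sum of positive integers (order ignored).
Euler's pentagonal recurrence: p(k) = p(k-1) + p(k-2) - p(k-5) - p(k-7) + p(k-12) + p(k-15) - ... (offsets j(3j∓1)/2, signs ++--, p(0)=1, p(<0)=0).
DP table for k = 0..124: p(0)=1, p(1)=1, p(2)=2, p(3)=3, p(4)=5, p(5)=7, p(6)=11, p(7)=15, p(8)=22, p(9)=30, p(10)=42, p(11)=56, p(12)=77, p(13)=101, p(14)=135, p(15)=176, p(16)=231, p(17)=297, p(18)=385, p(19)=490, p(20)=627, p(21)=792, p(22)=1002, p(23)=1255, p(24)=1575, p(25)=1958, p(26)=2436, p(27)=3010, p(28)=3718, p(29)=4565, p(30)=5604, p(31)=6842, p(32)=8349, p(33)=10143, p(34)=12310, p(35)=14883, p(36)=17977, p(37)=21637, p(38)=26015, p(39)=31185, p(40)=37338, p(41)=44583, p(42)=53174, p(43)=63261, p(44)=75175, p(45)=89134, p(46)=105558, p(47)=124754, p(48)=147273, p(49)=173525, p(50)=204226, p(51)=239943, p(52)=281589, p(53)=329931, p(54)=386155, p(55)=451276, p(56)=526823, p(57)=614154, p(58)=715220, p(59)=831820, p(60)=966467, p(61)=1121505, p(62)=1300156, p(63)=1505499, p(64)=1741630, p(65)=2012558, p(66)=2323520, p(67)=2679689, p(68)=3087735, p(69)=3554345, p(70)=4087968, p(71)=4697205, p(72)=5392783, p(73)=6185689, p(74)=7089500, p(75)=8118264, p(76)=9289091, p(77)=10619863, p(78)=12132164, p(79)=13848650, p(80)=15796476, p(81)=18004327, p(82)=20506255, p(83)=23338469, p(84)=26543660, p(85)=30167357, p(86)=34262962, p(87)=38887673, p(88)=44108109, p(89)=49995925, p(90)=56634173, p(91)=64112359, p(92)=72533807, p(93)=82010177, p(94)=92669720, p(95)=104651419, p(96)=118114304, p(97)=133230930, p(98)=150198136, p(99)=169229875, p(100)=190569292, p(101)=214481126, p(102)=241265379, p(103)=271248950, p(104)=304801365, p(105)=342325709, p(106)=384276336, p(107)=431149389, p(108)=483502844, p(109)=541946240, p(110)=607163746, p(111)=679903203, p(112)=761002156, p(113)=851376628, p(114)=952050665, p(115)=1064144451, p(116)=1188908248, p(117)=1327710076, p(118)=1482074143, p(119)=1653668665, p(120)=1844349560, p(121)=2056148051, p(122)=2291320912, p(123)=2552338241, p(124)=2841940500.
Final step: p(125) = p(124) + p(123) - p(120) - p(118) + p(113) + p(110) - p(103) - p(99) + p(90) + p(85) - p(74) - p(68) + p(55) + p(48) - p(33) - p(25) + p(8)
= 2841940500 + 2552338241 - 1844349560 - 1482074143 + 851376628 + 607163746 - 271248950 - 169229875 + 56634173 + 30167357 - 7089500 - 3087735 + 451276 + 147273 - 10143 - 1958 + 22
= 3163127352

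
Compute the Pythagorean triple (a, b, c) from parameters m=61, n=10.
(3621, 1220, 3821)

Euclid's formula: a = m² - n², b = 2mn, c = m² + n²
m = 61, n = 10
a = 61² - 10² = 3721 - 100 = 3621
b = 2 × 61 × 10 = 1220
c = 61² + 10² = 3721 + 100 = 3821
Verification: 3621² + 1220² = 13111641 + 1488400 = 14600041 = 3821² ✓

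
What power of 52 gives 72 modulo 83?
33

Baby-step giant-step with step n = ⌈√83⌉ = 10.
Baby steps 52^j mod 83 (j:value) for j=0..9: 0:1, 1:52, 2:48, 3:6, 4:63, 5:39, 6:36, 7:46, 8:68, 9:50.
Giant-step multiplier: 52^(-10) ≡ 52^(82-10) = 52^72 ≡ 40 (mod 83).
Giant steps γ_i = 72·40^i mod 83: γ_0=72, γ_1=58, γ_2=79, γ_3=6 (in table at j=3).
x = i·n + j = 3·10 + 3 = 33.
Check: 52^33 ≡ 72 (mod 83).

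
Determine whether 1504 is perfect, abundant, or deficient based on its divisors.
abundant

Proper divisors of 1504: sum = 1 + 2 + 4 + 8 + 16 + 32 + 47 + 94 + 188 + 376 + 752 = 1520
Since 1520 > 1504, 1504 is abundant.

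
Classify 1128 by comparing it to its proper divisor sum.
abundant

Proper divisors of 1128: sum = 1 + 2 + 3 + 4 + 6 + 8 + 12 + 24 + 47 + 94 + 141 + 188 + 282 + 376 + 564 = 1752
Since 1752 > 1128, 1128 is abundant.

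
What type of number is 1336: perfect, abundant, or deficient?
deficient

Proper divisors of 1336: sum = 1 + 2 + 4 + 8 + 167 + 334 + 668 = 1184
Since 1184 < 1336, 1336 is deficient.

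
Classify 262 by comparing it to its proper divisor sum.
deficient

Proper divisors of 262: sum = 1 + 2 + 131 = 134
Since 134 < 262, 262 is deficient.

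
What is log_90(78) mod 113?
35

Baby-step giant-step with step n = ⌈√113⌉ = 11.
Baby steps 90^j mod 113 (j:value) for j=0..10: 0:1, 1:90, 2:77, 3:37, 4:53, 5:24, 6:13, 7:40, 8:97, 9:29, 10:11.
Giant-step multiplier: 90^(-11) ≡ 90^(112-11) = 90^101 ≡ 46 (mod 113).
Giant steps γ_i = 78·46^i mod 113: γ_0=78, γ_1=85, γ_2=68, γ_3=77 (in table at j=2).
x = i·n + j = 3·11 + 2 = 35.
Check: 90^35 ≡ 78 (mod 113).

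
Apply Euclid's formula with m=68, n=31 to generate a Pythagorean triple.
(3663, 4216, 5585)

Euclid's formula: a = m² - n², b = 2mn, c = m² + n²
m = 68, n = 31
a = 68² - 31² = 4624 - 961 = 3663
b = 2 × 68 × 31 = 4216
c = 68² + 31² = 4624 + 961 = 5585
Verification: 3663² + 4216² = 13417569 + 17774656 = 31192225 = 5585² ✓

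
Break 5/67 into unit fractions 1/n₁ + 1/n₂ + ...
1/14 + 1/313 + 1/293594

Greedy algorithm:
5/67: ceiling(67/5) = 14, use 1/14
3/938: ceiling(938/3) = 313, use 1/313
1/293594: ceiling(293594/1) = 293594, use 1/293594
Result: 5/67 = 1/14 + 1/313 + 1/293594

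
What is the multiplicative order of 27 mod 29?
28

29 is prime, so ord(27) divides φ(29) = 28.
Divisors of 28: 1, 2, 4, 7, 14, 28.
Repeated squaring: 27^1 ≡ 27, 27^2 ≡ 4, 27^4 ≡ 16, 27^8 ≡ 24, 27^16 ≡ 25 (mod 29).
Test 27^d mod 29 for each divisor d in increasing order:
27^1 ≡ 27
27^2 ≡ 4
27^4 ≡ 16
27^7 = 27^4·27^2·27^1 ≡ 17
27^14 = 27^8·27^4·27^2 ≡ 28
27^28 = 27^16·27^8·27^4 ≡ 1  ← first divisor giving 1
The order is 28.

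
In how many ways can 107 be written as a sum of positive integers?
431149389

p(n) counts ways to write n as a sum of positive integers (order ignored).
Euler's pentagonal recurrence: p(k) = p(k-1) + p(k-2) - p(k-5) - p(k-7) + p(k-12) + p(k-15) - ... (offsets j(3j∓1)/2, signs ++--, p(0)=1, p(<0)=0).
DP table for k = 0..106: p(0)=1, p(1)=1, p(2)=2, p(3)=3, p(4)=5, p(5)=7, p(6)=11, p(7)=15, p(8)=22, p(9)=30, p(10)=42, p(11)=56, p(12)=77, p(13)=101, p(14)=135, p(15)=176, p(16)=231, p(17)=297, p(18)=385, p(19)=490, p(20)=627, p(21)=792, p(22)=1002, p(23)=1255, p(24)=1575, p(25)=1958, p(26)=2436, p(27)=3010, p(28)=3718, p(29)=4565, p(30)=5604, p(31)=6842, p(32)=8349, p(33)=10143, p(34)=12310, p(35)=14883, p(36)=17977, p(37)=21637, p(38)=26015, p(39)=31185, p(40)=37338, p(41)=44583, p(42)=53174, p(43)=63261, p(44)=75175, p(45)=89134, p(46)=105558, p(47)=124754, p(48)=147273, p(49)=173525, p(50)=204226, p(51)=239943, p(52)=281589, p(53)=329931, p(54)=386155, p(55)=451276, p(56)=526823, p(57)=614154, p(58)=715220, p(59)=831820, p(60)=966467, p(61)=1121505, p(62)=1300156, p(63)=1505499, p(64)=1741630, p(65)=2012558, p(66)=2323520, p(67)=2679689, p(68)=3087735, p(69)=3554345, p(70)=4087968, p(71)=4697205, p(72)=5392783, p(73)=6185689, p(74)=7089500, p(75)=8118264, p(76)=9289091, p(77)=10619863, p(78)=12132164, p(79)=13848650, p(80)=15796476, p(81)=18004327, p(82)=20506255, p(83)=23338469, p(84)=26543660, p(85)=30167357, p(86)=34262962, p(87)=38887673, p(88)=44108109, p(89)=49995925, p(90)=56634173, p(91)=64112359, p(92)=72533807, p(93)=82010177, p(94)=92669720, p(95)=104651419, p(96)=118114304, p(97)=133230930, p(98)=150198136, p(99)=169229875, p(100)=190569292, p(101)=214481126, p(102)=241265379, p(103)=271248950, p(104)=304801365, p(105)=342325709, p(106)=384276336.
Final step: p(107) = p(106) + p(105) - p(102) - p(100) + p(95) + p(92) - p(85) - p(81) + p(72) + p(67) - p(56) - p(50) + p(37) + p(30) - p(15) - p(7)
= 384276336 + 342325709 - 241265379 - 190569292 + 104651419 + 72533807 - 30167357 - 18004327 + 5392783 + 2679689 - 526823 - 204226 + 21637 + 5604 - 176 - 15
= 431149389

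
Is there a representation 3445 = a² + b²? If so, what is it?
9² + 58² (a=9, b=58)

Factorization: 3445 = 5 × 13 × 53
By Fermat: n is sum of two squares iff every prime p ≡ 3 (mod 4) appears to even power.
All primes ≡ 3 (mod 4) appear to even power.
Search a = 0, 1, 2, … for 3445 - a² a perfect square: first hit at a = 9: 3445 - 81 = 3364 = 58².
3445 = 9² + 58² = 81 + 3364 ✓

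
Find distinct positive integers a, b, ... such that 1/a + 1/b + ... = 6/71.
1/12 + 1/852

Greedy algorithm:
6/71: ceiling(71/6) = 12, use 1/12
1/852: ceiling(852/1) = 852, use 1/852
Result: 6/71 = 1/12 + 1/852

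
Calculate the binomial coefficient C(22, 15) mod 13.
10

Using Lucas' theorem:
Write n=22 and k=15 in base 13:
n in base 13: [1, 9]
k in base 13: [1, 2]
C(22,15) mod 13 = ∏ C(n_i, k_i) mod 13
Digit binomials (mod 13): C(1,1) = 1; C(9,2) = 36 ≡ 10
Product: 1 × 10 = 10 ≡ 10 (mod 13)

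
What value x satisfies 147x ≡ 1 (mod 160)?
123

gcd(147, 160) = 1, so the inverse exists.
Extended Euclidean algorithm on (160, 147):
160 = 1 × 147 + 13  ⟹  13 = (1)·160 + (-1)·147
147 = 11 × 13 + 4  ⟹  4 = (-11)·160 + (12)·147
13 = 3 × 4 + 1  ⟹  1 = (34)·160 + (-37)·147
So (-37)·147 ≡ 1 (mod 160), i.e. 147^(-1) ≡ -37 ≡ 123 (mod 160).
Check: 147 × 123 = 18081 ≡ 1 (mod 160)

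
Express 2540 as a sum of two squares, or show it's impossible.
Not possible

Factorization: 2540 = 2^2 × 5 × 127
By Fermat: n is sum of two squares iff every prime p ≡ 3 (mod 4) appears to even power.
Prime(s) ≡ 3 (mod 4) with odd exponent: [(127, 1)]
Therefore 2540 cannot be expressed as a² + b².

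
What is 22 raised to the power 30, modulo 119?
15

Repeated squaring. Binary of 30 = 11110.
22^1 ≡ 22 (mod 119); 22^2 ≡ 8 (mod 119); 22^4 ≡ 64 (mod 119); 22^8 ≡ 50 (mod 119); 22^16 ≡ 1 (mod 119)
22^30 = 22^2 × 22^4 × 22^8 × 22^16 ≡ 15 (mod 119)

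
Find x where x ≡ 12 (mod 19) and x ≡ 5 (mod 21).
278

Using Chinese Remainder Theorem:
M = 19 × 21 = 399
M1 = 21, M2 = 19
y1 = 21^(-1) mod 19 = 10
y2 = 19^(-1) mod 21 = 10
x = (12×21×10 + 5×19×10) mod 399 = 278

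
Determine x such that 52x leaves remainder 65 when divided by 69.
x ≡ 53 (mod 69)

gcd(52, 69) = 1, which divides 65, so solutions exist.
Find 52^(-1) mod 69 by the extended Euclidean algorithm:
69 = 1 × 52 + 17  ⟹  17 = (1)·69 + (-1)·52
52 = 3 × 17 + 1  ⟹  1 = (-3)·69 + (4)·52
So (4)·52 ≡ 1 (mod 69), i.e. 52^(-1) ≡ 4 (mod 69).
x ≡ 4 × 65 = 260 ≡ 53 (mod 69).
Check: 52 × 53 = 2756 ≡ 65 (mod 69).
Unique solution: x ≡ 53 (mod 69)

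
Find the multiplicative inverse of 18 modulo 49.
30

gcd(18, 49) = 1, so the inverse exists.
Extended Euclidean algorithm on (49, 18):
49 = 2 × 18 + 13  ⟹  13 = (1)·49 + (-2)·18
18 = 1 × 13 + 5  ⟹  5 = (-1)·49 + (3)·18
13 = 2 × 5 + 3  ⟹  3 = (3)·49 + (-8)·18
5 = 1 × 3 + 2  ⟹  2 = (-4)·49 + (11)·18
3 = 1 × 2 + 1  ⟹  1 = (7)·49 + (-19)·18
So (-19)·18 ≡ 1 (mod 49), i.e. 18^(-1) ≡ -19 ≡ 30 (mod 49).
Check: 18 × 30 = 540 ≡ 1 (mod 49)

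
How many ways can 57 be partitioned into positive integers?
614154

p(n) counts ways to write n as a sum of positive integers (order ignored).
Euler's pentagonal recurrence: p(k) = p(k-1) + p(k-2) - p(k-5) - p(k-7) + p(k-12) + p(k-15) - ... (offsets j(3j∓1)/2, signs ++--, p(0)=1, p(<0)=0).
DP table for k = 0..56: p(0)=1, p(1)=1, p(2)=2, p(3)=3, p(4)=5, p(5)=7, p(6)=11, p(7)=15, p(8)=22, p(9)=30, p(10)=42, p(11)=56, p(12)=77, p(13)=101, p(14)=135, p(15)=176, p(16)=231, p(17)=297, p(18)=385, p(19)=490, p(20)=627, p(21)=792, p(22)=1002, p(23)=1255, p(24)=1575, p(25)=1958, p(26)=2436, p(27)=3010, p(28)=3718, p(29)=4565, p(30)=5604, p(31)=6842, p(32)=8349, p(33)=10143, p(34)=12310, p(35)=14883, p(36)=17977, p(37)=21637, p(38)=26015, p(39)=31185, p(40)=37338, p(41)=44583, p(42)=53174, p(43)=63261, p(44)=75175, p(45)=89134, p(46)=105558, p(47)=124754, p(48)=147273, p(49)=173525, p(50)=204226, p(51)=239943, p(52)=281589, p(53)=329931, p(54)=386155, p(55)=451276, p(56)=526823.
Final step: p(57) = p(56) + p(55) - p(52) - p(50) + p(45) + p(42) - p(35) - p(31) + p(22) + p(17) - p(6) - p(0)
= 526823 + 451276 - 281589 - 204226 + 89134 + 53174 - 14883 - 6842 + 1002 + 297 - 11 - 1
= 614154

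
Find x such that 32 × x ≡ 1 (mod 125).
43

gcd(32, 125) = 1, so the inverse exists.
Extended Euclidean algorithm on (125, 32):
125 = 3 × 32 + 29  ⟹  29 = (1)·125 + (-3)·32
32 = 1 × 29 + 3  ⟹  3 = (-1)·125 + (4)·32
29 = 9 × 3 + 2  ⟹  2 = (10)·125 + (-39)·32
3 = 1 × 2 + 1  ⟹  1 = (-11)·125 + (43)·32
So (43)·32 ≡ 1 (mod 125), i.e. 32^(-1) ≡ 43 (mod 125).
Check: 32 × 43 = 1376 ≡ 1 (mod 125)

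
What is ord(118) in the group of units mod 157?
26

157 is prime, so ord(118) divides φ(157) = 156.
Divisors of 156: 1, 2, 3, 4, 6, 12, 13, 26, 39, 52, 78, 156.
Repeated squaring: 118^1 ≡ 118, 118^2 ≡ 108, 118^4 ≡ 46, 118^8 ≡ 75, 118^16 ≡ 130, 118^32 ≡ 101, 118^64 ≡ 153, 118^128 ≡ 16 (mod 157).
Test 118^d mod 157 for each divisor d in increasing order:
118^1 ≡ 118
118^2 ≡ 108
118^3 = 118^2·118^1 ≡ 27
118^4 ≡ 46
118^6 = 118^4·118^2 ≡ 101
118^12 = 118^8·118^4 ≡ 153
118^13 = 118^8·118^4·118^1 ≡ 156
118^26 = 118^16·118^8·118^2 ≡ 1  ← first divisor giving 1
The order is 26.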